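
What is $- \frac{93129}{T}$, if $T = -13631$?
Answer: $\frac{93129}{13631} \approx 6.8321$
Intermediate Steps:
$- \frac{93129}{T} = - \frac{93129}{-13631} = \left(-93129\right) \left(- \frac{1}{13631}\right) = \frac{93129}{13631}$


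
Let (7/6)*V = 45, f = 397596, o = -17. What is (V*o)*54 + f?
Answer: 2535312/7 ≈ 3.6219e+5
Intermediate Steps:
V = 270/7 (V = (6/7)*45 = 270/7 ≈ 38.571)
(V*o)*54 + f = ((270/7)*(-17))*54 + 397596 = -4590/7*54 + 397596 = -247860/7 + 397596 = 2535312/7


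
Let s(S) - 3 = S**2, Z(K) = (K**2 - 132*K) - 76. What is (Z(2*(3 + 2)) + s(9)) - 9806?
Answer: -11018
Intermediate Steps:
Z(K) = -76 + K**2 - 132*K
s(S) = 3 + S**2
(Z(2*(3 + 2)) + s(9)) - 9806 = ((-76 + (2*(3 + 2))**2 - 264*(3 + 2)) + (3 + 9**2)) - 9806 = ((-76 + (2*5)**2 - 264*5) + (3 + 81)) - 9806 = ((-76 + 10**2 - 132*10) + 84) - 9806 = ((-76 + 100 - 1320) + 84) - 9806 = (-1296 + 84) - 9806 = -1212 - 9806 = -11018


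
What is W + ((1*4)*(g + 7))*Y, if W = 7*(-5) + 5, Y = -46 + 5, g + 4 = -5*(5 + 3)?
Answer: 6038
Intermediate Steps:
g = -44 (g = -4 - 5*(5 + 3) = -4 - 5*8 = -4 - 40 = -44)
Y = -41
W = -30 (W = -35 + 5 = -30)
W + ((1*4)*(g + 7))*Y = -30 + ((1*4)*(-44 + 7))*(-41) = -30 + (4*(-37))*(-41) = -30 - 148*(-41) = -30 + 6068 = 6038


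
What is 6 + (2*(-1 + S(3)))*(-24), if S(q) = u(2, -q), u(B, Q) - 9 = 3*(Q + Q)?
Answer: 486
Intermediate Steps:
u(B, Q) = 9 + 6*Q (u(B, Q) = 9 + 3*(Q + Q) = 9 + 3*(2*Q) = 9 + 6*Q)
S(q) = 9 - 6*q (S(q) = 9 + 6*(-q) = 9 - 6*q)
6 + (2*(-1 + S(3)))*(-24) = 6 + (2*(-1 + (9 - 6*3)))*(-24) = 6 + (2*(-1 + (9 - 18)))*(-24) = 6 + (2*(-1 - 9))*(-24) = 6 + (2*(-10))*(-24) = 6 - 20*(-24) = 6 + 480 = 486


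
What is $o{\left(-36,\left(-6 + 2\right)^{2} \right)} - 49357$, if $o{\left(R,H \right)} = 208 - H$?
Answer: $-49165$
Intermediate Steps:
$o{\left(-36,\left(-6 + 2\right)^{2} \right)} - 49357 = \left(208 - \left(-6 + 2\right)^{2}\right) - 49357 = \left(208 - \left(-4\right)^{2}\right) - 49357 = \left(208 - 16\right) - 49357 = 192 - 49357 = -49165$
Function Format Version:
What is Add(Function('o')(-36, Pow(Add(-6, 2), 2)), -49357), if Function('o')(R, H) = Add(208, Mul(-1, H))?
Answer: -49165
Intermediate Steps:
Add(Function('o')(-36, Pow(Add(-6, 2), 2)), -49357) = Add(Add(208, Mul(-1, Pow(Add(-6, 2), 2))), -49357) = Add(Add(208, Mul(-1, Pow(-4, 2))), -49357) = Add(Add(208, Mul(-1, 16)), -49357) = Add(Add(208, -16), -49357) = Add(192, -49357) = -49165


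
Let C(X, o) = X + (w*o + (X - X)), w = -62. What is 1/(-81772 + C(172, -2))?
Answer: -1/81476 ≈ -1.2274e-5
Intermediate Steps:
C(X, o) = X - 62*o (C(X, o) = X + (-62*o + (X - X)) = X + (-62*o + 0) = X - 62*o)
1/(-81772 + C(172, -2)) = 1/(-81772 + (172 - 62*(-2))) = 1/(-81772 + (172 + 124)) = 1/(-81772 + 296) = 1/(-81476) = -1/81476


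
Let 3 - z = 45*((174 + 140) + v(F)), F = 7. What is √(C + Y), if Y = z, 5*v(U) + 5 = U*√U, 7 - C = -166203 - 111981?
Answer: √(264109 - 63*√7) ≈ 513.75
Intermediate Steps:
C = 278191 (C = 7 - (-166203 - 111981) = 7 - 1*(-278184) = 7 + 278184 = 278191)
v(U) = -1 + U^(3/2)/5 (v(U) = -1 + (U*√U)/5 = -1 + U^(3/2)/5)
z = -14082 - 63*√7 (z = 3 - 45*((174 + 140) + (-1 + 7^(3/2)/5)) = 3 - 45*(314 + (-1 + (7*√7)/5)) = 3 - 45*(314 + (-1 + 7*√7/5)) = 3 - 45*(313 + 7*√7/5) = 3 - (14085 + 63*√7) = 3 + (-14085 - 63*√7) = -14082 - 63*√7 ≈ -14249.)
Y = -14082 - 63*√7 ≈ -14249.
√(C + Y) = √(278191 + (-14082 - 63*√7)) = √(264109 - 63*√7)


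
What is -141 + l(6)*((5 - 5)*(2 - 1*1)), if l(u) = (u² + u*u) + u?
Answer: -141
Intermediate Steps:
l(u) = u + 2*u² (l(u) = (u² + u²) + u = 2*u² + u = u + 2*u²)
-141 + l(6)*((5 - 5)*(2 - 1*1)) = -141 + (6*(1 + 2*6))*((5 - 5)*(2 - 1*1)) = -141 + (6*(1 + 12))*(0*(2 - 1)) = -141 + (6*13)*(0*1) = -141 + 78*0 = -141 + 0 = -141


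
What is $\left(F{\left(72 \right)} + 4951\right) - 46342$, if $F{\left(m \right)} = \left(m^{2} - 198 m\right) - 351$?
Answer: $-50814$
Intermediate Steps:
$F{\left(m \right)} = -351 + m^{2} - 198 m$
$\left(F{\left(72 \right)} + 4951\right) - 46342 = \left(\left(-351 + 72^{2} - 14256\right) + 4951\right) - 46342 = \left(\left(-351 + 5184 - 14256\right) + 4951\right) - 46342 = \left(-9423 + 4951\right) - 46342 = -4472 - 46342 = -50814$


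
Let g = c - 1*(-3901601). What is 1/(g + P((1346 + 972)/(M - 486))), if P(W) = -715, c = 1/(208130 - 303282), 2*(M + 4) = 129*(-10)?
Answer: 95152/371177104671 ≈ 2.5635e-7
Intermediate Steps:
M = -649 (M = -4 + (129*(-10))/2 = -4 + (½)*(-1290) = -4 - 645 = -649)
c = -1/95152 (c = 1/(-95152) = -1/95152 ≈ -1.0509e-5)
g = 371245138351/95152 (g = -1/95152 - 1*(-3901601) = -1/95152 + 3901601 = 371245138351/95152 ≈ 3.9016e+6)
1/(g + P((1346 + 972)/(M - 486))) = 1/(371245138351/95152 - 715) = 1/(371177104671/95152) = 95152/371177104671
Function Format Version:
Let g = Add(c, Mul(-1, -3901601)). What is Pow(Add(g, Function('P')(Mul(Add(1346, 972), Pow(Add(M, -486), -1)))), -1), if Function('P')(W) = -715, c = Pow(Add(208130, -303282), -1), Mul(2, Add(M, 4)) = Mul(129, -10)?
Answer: Rational(95152, 371177104671) ≈ 2.5635e-7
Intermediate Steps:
M = -649 (M = Add(-4, Mul(Rational(1, 2), Mul(129, -10))) = Add(-4, Mul(Rational(1, 2), -1290)) = Add(-4, -645) = -649)
c = Rational(-1, 95152) (c = Pow(-95152, -1) = Rational(-1, 95152) ≈ -1.0509e-5)
g = Rational(371245138351, 95152) (g = Add(Rational(-1, 95152), Mul(-1, -3901601)) = Add(Rational(-1, 95152), 3901601) = Rational(371245138351, 95152) ≈ 3.9016e+6)
Pow(Add(g, Function('P')(Mul(Add(1346, 972), Pow(Add(M, -486), -1)))), -1) = Pow(Add(Rational(371245138351, 95152), -715), -1) = Pow(Rational(371177104671, 95152), -1) = Rational(95152, 371177104671)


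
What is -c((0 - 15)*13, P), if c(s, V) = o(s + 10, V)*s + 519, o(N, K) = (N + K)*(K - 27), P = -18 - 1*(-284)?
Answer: 3774486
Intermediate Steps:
P = 266 (P = -18 + 284 = 266)
o(N, K) = (-27 + K)*(K + N) (o(N, K) = (K + N)*(-27 + K) = (-27 + K)*(K + N))
c(s, V) = 519 + s*(-270 + V² - 27*V - 27*s + V*(10 + s)) (c(s, V) = (V² - 27*V - 27*(s + 10) + V*(s + 10))*s + 519 = (V² - 27*V - 27*(10 + s) + V*(10 + s))*s + 519 = (V² - 27*V + (-270 - 27*s) + V*(10 + s))*s + 519 = (-270 + V² - 27*V - 27*s + V*(10 + s))*s + 519 = s*(-270 + V² - 27*V - 27*s + V*(10 + s)) + 519 = 519 + s*(-270 + V² - 27*V - 27*s + V*(10 + s)))
-c((0 - 15)*13, P) = -(519 + ((0 - 15)*13)*(-270 + 266² - 27*266 - 27*(0 - 15)*13 + 266*(10 + (0 - 15)*13))) = -(519 + (-15*13)*(-270 + 70756 - 7182 - (-405)*13 + 266*(10 - 15*13))) = -(519 - 195*(-270 + 70756 - 7182 - 27*(-195) + 266*(10 - 195))) = -(519 - 195*(-270 + 70756 - 7182 + 5265 + 266*(-185))) = -(519 - 195*(-270 + 70756 - 7182 + 5265 - 49210)) = -(519 - 195*19359) = -(519 - 3775005) = -1*(-3774486) = 3774486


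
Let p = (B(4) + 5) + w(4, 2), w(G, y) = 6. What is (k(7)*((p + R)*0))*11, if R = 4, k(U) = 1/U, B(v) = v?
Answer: 0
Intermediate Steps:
p = 15 (p = (4 + 5) + 6 = 9 + 6 = 15)
(k(7)*((p + R)*0))*11 = (((15 + 4)*0)/7)*11 = ((19*0)/7)*11 = ((⅐)*0)*11 = 0*11 = 0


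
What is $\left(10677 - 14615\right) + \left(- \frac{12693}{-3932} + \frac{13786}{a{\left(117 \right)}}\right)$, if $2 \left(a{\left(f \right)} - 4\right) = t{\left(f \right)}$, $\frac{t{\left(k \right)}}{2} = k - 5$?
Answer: $- \frac{435122529}{114028} \approx -3815.9$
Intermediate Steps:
$t{\left(k \right)} = -10 + 2 k$ ($t{\left(k \right)} = 2 \left(k - 5\right) = 2 \left(-5 + k\right) = -10 + 2 k$)
$a{\left(f \right)} = -1 + f$ ($a{\left(f \right)} = 4 + \frac{-10 + 2 f}{2} = 4 + \left(-5 + f\right) = -1 + f$)
$\left(10677 - 14615\right) + \left(- \frac{12693}{-3932} + \frac{13786}{a{\left(117 \right)}}\right) = \left(10677 - 14615\right) - \left(- \frac{12693}{3932} - \frac{13786}{-1 + 117}\right) = -3938 - \left(- \frac{12693}{3932} - \frac{13786}{116}\right) = -3938 + \left(\frac{12693}{3932} + 13786 \cdot \frac{1}{116}\right) = -3938 + \left(\frac{12693}{3932} + \frac{6893}{58}\right) = -3938 + \frac{13919735}{114028} = - \frac{435122529}{114028}$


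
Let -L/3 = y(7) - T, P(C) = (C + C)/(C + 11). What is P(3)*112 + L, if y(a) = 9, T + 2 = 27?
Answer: 96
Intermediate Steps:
T = 25 (T = -2 + 27 = 25)
P(C) = 2*C/(11 + C) (P(C) = (2*C)/(11 + C) = 2*C/(11 + C))
L = 48 (L = -3*(9 - 1*25) = -3*(9 - 25) = -3*(-16) = 48)
P(3)*112 + L = (2*3/(11 + 3))*112 + 48 = (2*3/14)*112 + 48 = (2*3*(1/14))*112 + 48 = (3/7)*112 + 48 = 48 + 48 = 96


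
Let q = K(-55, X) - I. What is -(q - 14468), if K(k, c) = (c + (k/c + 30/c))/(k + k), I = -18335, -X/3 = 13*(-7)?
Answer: -58025753/15015 ≈ -3864.5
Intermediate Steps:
X = 273 (X = -39*(-7) = -3*(-91) = 273)
K(k, c) = (c + 30/c + k/c)/(2*k) (K(k, c) = (c + (30/c + k/c))/((2*k)) = (c + 30/c + k/c)*(1/(2*k)) = (c + 30/c + k/c)/(2*k))
q = 275262773/15015 (q = (½)*(30 - 55 + 273²)/(273*(-55)) - 1*(-18335) = (½)*(1/273)*(-1/55)*(30 - 55 + 74529) + 18335 = (½)*(1/273)*(-1/55)*74504 + 18335 = -37252/15015 + 18335 = 275262773/15015 ≈ 18333.)
-(q - 14468) = -(275262773/15015 - 14468) = -1*58025753/15015 = -58025753/15015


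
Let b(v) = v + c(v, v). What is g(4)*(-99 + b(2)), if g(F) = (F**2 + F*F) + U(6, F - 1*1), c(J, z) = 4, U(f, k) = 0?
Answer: -2976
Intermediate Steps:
g(F) = 2*F**2 (g(F) = (F**2 + F*F) + 0 = (F**2 + F**2) + 0 = 2*F**2 + 0 = 2*F**2)
b(v) = 4 + v (b(v) = v + 4 = 4 + v)
g(4)*(-99 + b(2)) = (2*4**2)*(-99 + (4 + 2)) = (2*16)*(-99 + 6) = 32*(-93) = -2976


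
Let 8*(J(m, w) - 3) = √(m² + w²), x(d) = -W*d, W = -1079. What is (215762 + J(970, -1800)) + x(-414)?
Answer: -230941 + 5*√41809/4 ≈ -2.3069e+5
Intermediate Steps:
x(d) = 1079*d (x(d) = -(-1079)*d = 1079*d)
J(m, w) = 3 + √(m² + w²)/8
(215762 + J(970, -1800)) + x(-414) = (215762 + (3 + √(970² + (-1800)²)/8)) + 1079*(-414) = (215762 + (3 + √(940900 + 3240000)/8)) - 446706 = (215762 + (3 + √4180900/8)) - 446706 = (215762 + (3 + (10*√41809)/8)) - 446706 = (215762 + (3 + 5*√41809/4)) - 446706 = (215765 + 5*√41809/4) - 446706 = -230941 + 5*√41809/4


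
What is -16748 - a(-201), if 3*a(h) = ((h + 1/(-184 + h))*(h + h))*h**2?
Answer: -418953667304/385 ≈ -1.0882e+9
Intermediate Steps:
a(h) = 2*h**3*(h + 1/(-184 + h))/3 (a(h) = (((h + 1/(-184 + h))*(h + h))*h**2)/3 = (((h + 1/(-184 + h))*(2*h))*h**2)/3 = ((2*h*(h + 1/(-184 + h)))*h**2)/3 = (2*h**3*(h + 1/(-184 + h)))/3 = 2*h**3*(h + 1/(-184 + h))/3)
-16748 - a(-201) = -16748 - 2*(-201)**3*(1 + (-201)**2 - 184*(-201))/(3*(-184 - 201)) = -16748 - 2*(-8120601)*(1 + 40401 + 36984)/(3*(-385)) = -16748 - 2*(-8120601)*(-1)*77386/(3*385) = -16748 - 1*418947219324/385 = -16748 - 418947219324/385 = -418953667304/385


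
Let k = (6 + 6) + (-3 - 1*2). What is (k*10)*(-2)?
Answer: -140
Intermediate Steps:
k = 7 (k = 12 + (-3 - 2) = 12 - 5 = 7)
(k*10)*(-2) = (7*10)*(-2) = 70*(-2) = -140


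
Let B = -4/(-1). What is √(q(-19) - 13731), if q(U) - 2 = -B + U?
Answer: 6*I*√382 ≈ 117.27*I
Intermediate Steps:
B = 4 (B = -4*(-1) = 4)
q(U) = -2 + U (q(U) = 2 + (-1*4 + U) = 2 + (-4 + U) = -2 + U)
√(q(-19) - 13731) = √((-2 - 19) - 13731) = √(-21 - 13731) = √(-13752) = 6*I*√382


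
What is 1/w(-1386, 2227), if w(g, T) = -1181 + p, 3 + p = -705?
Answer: -1/1889 ≈ -0.00052938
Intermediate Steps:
p = -708 (p = -3 - 705 = -708)
w(g, T) = -1889 (w(g, T) = -1181 - 708 = -1889)
1/w(-1386, 2227) = 1/(-1889) = -1/1889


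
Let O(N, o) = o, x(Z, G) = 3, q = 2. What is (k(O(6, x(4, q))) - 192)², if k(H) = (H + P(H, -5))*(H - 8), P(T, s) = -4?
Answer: 34969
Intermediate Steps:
k(H) = (-8 + H)*(-4 + H) (k(H) = (H - 4)*(H - 8) = (-4 + H)*(-8 + H) = (-8 + H)*(-4 + H))
(k(O(6, x(4, q))) - 192)² = ((32 + 3² - 12*3) - 192)² = ((32 + 9 - 36) - 192)² = (5 - 192)² = (-187)² = 34969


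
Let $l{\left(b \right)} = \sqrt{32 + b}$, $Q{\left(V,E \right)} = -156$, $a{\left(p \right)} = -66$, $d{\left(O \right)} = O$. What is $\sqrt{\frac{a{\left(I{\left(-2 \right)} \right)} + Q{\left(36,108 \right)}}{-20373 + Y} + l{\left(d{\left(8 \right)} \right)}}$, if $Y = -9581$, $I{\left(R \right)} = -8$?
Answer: $\frac{\sqrt{1662447 + 448621058 \sqrt{10}}}{14977} \approx 2.5163$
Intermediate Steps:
$\sqrt{\frac{a{\left(I{\left(-2 \right)} \right)} + Q{\left(36,108 \right)}}{-20373 + Y} + l{\left(d{\left(8 \right)} \right)}} = \sqrt{\frac{-66 - 156}{-20373 - 9581} + \sqrt{32 + 8}} = \sqrt{- \frac{222}{-29954} + \sqrt{40}} = \sqrt{\left(-222\right) \left(- \frac{1}{29954}\right) + 2 \sqrt{10}} = \sqrt{\frac{111}{14977} + 2 \sqrt{10}}$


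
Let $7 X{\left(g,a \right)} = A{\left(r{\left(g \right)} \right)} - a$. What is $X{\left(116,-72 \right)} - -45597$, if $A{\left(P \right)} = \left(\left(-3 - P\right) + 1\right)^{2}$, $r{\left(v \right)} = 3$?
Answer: $\frac{319276}{7} \approx 45611.0$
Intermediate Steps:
$A{\left(P \right)} = \left(-2 - P\right)^{2}$
$X{\left(g,a \right)} = \frac{25}{7} - \frac{a}{7}$ ($X{\left(g,a \right)} = \frac{\left(2 + 3\right)^{2} - a}{7} = \frac{5^{2} - a}{7} = \frac{25 - a}{7} = \frac{25}{7} - \frac{a}{7}$)
$X{\left(116,-72 \right)} - -45597 = \left(\frac{25}{7} - - \frac{72}{7}\right) - -45597 = \left(\frac{25}{7} + \frac{72}{7}\right) + 45597 = \frac{97}{7} + 45597 = \frac{319276}{7}$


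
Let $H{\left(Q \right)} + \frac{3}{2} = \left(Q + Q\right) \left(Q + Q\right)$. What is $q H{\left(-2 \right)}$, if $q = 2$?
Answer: $29$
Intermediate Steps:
$H{\left(Q \right)} = - \frac{3}{2} + 4 Q^{2}$ ($H{\left(Q \right)} = - \frac{3}{2} + \left(Q + Q\right) \left(Q + Q\right) = - \frac{3}{2} + 2 Q 2 Q = - \frac{3}{2} + 4 Q^{2}$)
$q H{\left(-2 \right)} = 2 \left(- \frac{3}{2} + 4 \left(-2\right)^{2}\right) = 2 \left(- \frac{3}{2} + 4 \cdot 4\right) = 2 \left(- \frac{3}{2} + 16\right) = 2 \cdot \frac{29}{2} = 29$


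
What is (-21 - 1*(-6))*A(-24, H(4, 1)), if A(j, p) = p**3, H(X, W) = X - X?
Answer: 0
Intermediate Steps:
H(X, W) = 0
(-21 - 1*(-6))*A(-24, H(4, 1)) = (-21 - 1*(-6))*0**3 = (-21 + 6)*0 = -15*0 = 0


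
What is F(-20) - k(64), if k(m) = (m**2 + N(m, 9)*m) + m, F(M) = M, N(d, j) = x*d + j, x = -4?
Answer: 11628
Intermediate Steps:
N(d, j) = j - 4*d (N(d, j) = -4*d + j = j - 4*d)
k(m) = m + m**2 + m*(9 - 4*m) (k(m) = (m**2 + (9 - 4*m)*m) + m = (m**2 + m*(9 - 4*m)) + m = m + m**2 + m*(9 - 4*m))
F(-20) - k(64) = -20 - 64*(10 - 3*64) = -20 - 64*(10 - 192) = -20 - 64*(-182) = -20 - 1*(-11648) = -20 + 11648 = 11628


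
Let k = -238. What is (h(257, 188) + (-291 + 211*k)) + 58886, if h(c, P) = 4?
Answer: 8381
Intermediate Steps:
(h(257, 188) + (-291 + 211*k)) + 58886 = (4 + (-291 + 211*(-238))) + 58886 = (4 + (-291 - 50218)) + 58886 = (4 - 50509) + 58886 = -50505 + 58886 = 8381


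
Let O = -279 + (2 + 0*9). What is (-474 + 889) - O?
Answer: 692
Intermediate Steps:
O = -277 (O = -279 + (2 + 0) = -279 + 2 = -277)
(-474 + 889) - O = (-474 + 889) - 1*(-277) = 415 + 277 = 692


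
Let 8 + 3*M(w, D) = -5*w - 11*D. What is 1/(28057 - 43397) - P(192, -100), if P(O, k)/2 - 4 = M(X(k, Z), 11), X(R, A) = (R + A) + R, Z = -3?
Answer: -27550643/46020 ≈ -598.67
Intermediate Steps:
X(R, A) = A + 2*R (X(R, A) = (A + R) + R = A + 2*R)
M(w, D) = -8/3 - 11*D/3 - 5*w/3 (M(w, D) = -8/3 + (-5*w - 11*D)/3 = -8/3 + (-11*D - 5*w)/3 = -8/3 + (-11*D/3 - 5*w/3) = -8/3 - 11*D/3 - 5*w/3)
P(O, k) = -68 - 20*k/3 (P(O, k) = 8 + 2*(-8/3 - 11/3*11 - 5*(-3 + 2*k)/3) = 8 + 2*(-8/3 - 121/3 + (5 - 10*k/3)) = 8 + 2*(-38 - 10*k/3) = 8 + (-76 - 20*k/3) = -68 - 20*k/3)
1/(28057 - 43397) - P(192, -100) = 1/(28057 - 43397) - (-68 - 20/3*(-100)) = 1/(-15340) - (-68 + 2000/3) = -1/15340 - 1*1796/3 = -1/15340 - 1796/3 = -27550643/46020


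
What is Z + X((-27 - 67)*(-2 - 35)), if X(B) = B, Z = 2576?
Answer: 6054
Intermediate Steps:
Z + X((-27 - 67)*(-2 - 35)) = 2576 + (-27 - 67)*(-2 - 35) = 2576 - 94*(-37) = 2576 + 3478 = 6054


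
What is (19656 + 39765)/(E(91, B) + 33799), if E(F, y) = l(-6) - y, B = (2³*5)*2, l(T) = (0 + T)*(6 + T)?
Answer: 59421/33719 ≈ 1.7622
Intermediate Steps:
l(T) = T*(6 + T)
B = 80 (B = (8*5)*2 = 40*2 = 80)
E(F, y) = -y (E(F, y) = -6*(6 - 6) - y = -6*0 - y = 0 - y = -y)
(19656 + 39765)/(E(91, B) + 33799) = (19656 + 39765)/(-1*80 + 33799) = 59421/(-80 + 33799) = 59421/33719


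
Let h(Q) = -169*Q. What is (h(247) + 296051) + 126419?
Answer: 380727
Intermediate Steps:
(h(247) + 296051) + 126419 = (-169*247 + 296051) + 126419 = (-41743 + 296051) + 126419 = 254308 + 126419 = 380727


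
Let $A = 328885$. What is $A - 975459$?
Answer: $-646574$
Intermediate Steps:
$A - 975459 = 328885 - 975459 = -646574$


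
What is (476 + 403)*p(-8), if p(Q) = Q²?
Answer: 56256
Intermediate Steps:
(476 + 403)*p(-8) = (476 + 403)*(-8)² = 879*64 = 56256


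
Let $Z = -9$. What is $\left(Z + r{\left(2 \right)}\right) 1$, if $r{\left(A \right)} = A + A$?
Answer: $-5$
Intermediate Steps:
$r{\left(A \right)} = 2 A$
$\left(Z + r{\left(2 \right)}\right) 1 = \left(-9 + 2 \cdot 2\right) 1 = \left(-9 + 4\right) 1 = \left(-5\right) 1 = -5$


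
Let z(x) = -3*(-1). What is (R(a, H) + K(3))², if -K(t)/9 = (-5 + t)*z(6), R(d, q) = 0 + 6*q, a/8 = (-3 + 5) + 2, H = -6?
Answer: 324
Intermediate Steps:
a = 32 (a = 8*((-3 + 5) + 2) = 8*(2 + 2) = 8*4 = 32)
R(d, q) = 6*q
z(x) = 3
K(t) = 135 - 27*t (K(t) = -9*(-5 + t)*3 = -9*(-15 + 3*t) = 135 - 27*t)
(R(a, H) + K(3))² = (6*(-6) + (135 - 27*3))² = (-36 + (135 - 81))² = (-36 + 54)² = 18² = 324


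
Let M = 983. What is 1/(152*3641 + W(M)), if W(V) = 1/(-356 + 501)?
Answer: 145/80247641 ≈ 1.8069e-6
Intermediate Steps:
W(V) = 1/145
1/(152*3641 + W(M)) = 1/(152*3641 + 1/145) = 1/(553432 + 1/145) = 1/(80247641/145) = 145/80247641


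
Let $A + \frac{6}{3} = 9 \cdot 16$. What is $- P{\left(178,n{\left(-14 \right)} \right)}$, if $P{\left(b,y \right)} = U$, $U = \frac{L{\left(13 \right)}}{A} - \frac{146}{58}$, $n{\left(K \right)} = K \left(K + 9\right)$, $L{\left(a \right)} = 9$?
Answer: $\frac{10105}{4118} \approx 2.4539$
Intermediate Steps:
$n{\left(K \right)} = K \left(9 + K\right)$
$A = 142$ ($A = -2 + 9 \cdot 16 = -2 + 144 = 142$)
$U = - \frac{10105}{4118}$ ($U = \frac{9}{142} - \frac{146}{58} = 9 \cdot \frac{1}{142} - \frac{73}{29} = \frac{9}{142} - \frac{73}{29} = - \frac{10105}{4118} \approx -2.4539$)
$P{\left(b,y \right)} = - \frac{10105}{4118}$
$- P{\left(178,n{\left(-14 \right)} \right)} = \left(-1\right) \left(- \frac{10105}{4118}\right) = \frac{10105}{4118}$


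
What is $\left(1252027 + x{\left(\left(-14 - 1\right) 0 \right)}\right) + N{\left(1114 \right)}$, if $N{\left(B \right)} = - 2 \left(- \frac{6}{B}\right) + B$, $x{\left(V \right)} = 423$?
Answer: $\frac{698235154}{557} \approx 1.2536 \cdot 10^{6}$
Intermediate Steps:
$N{\left(B \right)} = B + \frac{12}{B}$ ($N{\left(B \right)} = \frac{12}{B} + B = B + \frac{12}{B}$)
$\left(1252027 + x{\left(\left(-14 - 1\right) 0 \right)}\right) + N{\left(1114 \right)} = \left(1252027 + 423\right) + \left(1114 + \frac{12}{1114}\right) = 1252450 + \left(1114 + 12 \cdot \frac{1}{1114}\right) = 1252450 + \left(1114 + \frac{6}{557}\right) = 1252450 + \frac{620504}{557} = \frac{698235154}{557}$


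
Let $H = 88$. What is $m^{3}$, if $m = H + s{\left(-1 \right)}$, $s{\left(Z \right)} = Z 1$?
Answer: $658503$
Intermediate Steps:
$s{\left(Z \right)} = Z$
$m = 87$ ($m = 88 - 1 = 87$)
$m^{3} = 87^{3} = 658503$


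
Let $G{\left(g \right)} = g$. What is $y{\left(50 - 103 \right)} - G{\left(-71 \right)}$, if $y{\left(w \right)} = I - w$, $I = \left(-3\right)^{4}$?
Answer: $205$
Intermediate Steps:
$I = 81$
$y{\left(w \right)} = 81 - w$
$y{\left(50 - 103 \right)} - G{\left(-71 \right)} = \left(81 - \left(50 - 103\right)\right) - -71 = \left(81 - -53\right) + 71 = \left(81 + 53\right) + 71 = 134 + 71 = 205$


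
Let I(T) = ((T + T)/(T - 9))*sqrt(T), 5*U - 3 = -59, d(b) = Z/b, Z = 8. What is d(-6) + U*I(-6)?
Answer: -4/3 - 224*I*sqrt(6)/25 ≈ -1.3333 - 21.947*I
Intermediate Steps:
d(b) = 8/b
U = -56/5 (U = 3/5 + (1/5)*(-59) = 3/5 - 59/5 = -56/5 ≈ -11.200)
I(T) = 2*T**(3/2)/(-9 + T) (I(T) = ((2*T)/(-9 + T))*sqrt(T) = (2*T/(-9 + T))*sqrt(T) = 2*T**(3/2)/(-9 + T))
d(-6) + U*I(-6) = 8/(-6) - 112*(-6)**(3/2)/(5*(-9 - 6)) = 8*(-1/6) - 112*(-6*I*sqrt(6))/(5*(-15)) = -4/3 - 112*(-6*I*sqrt(6))*(-1)/(5*15) = -4/3 - 224*I*sqrt(6)/25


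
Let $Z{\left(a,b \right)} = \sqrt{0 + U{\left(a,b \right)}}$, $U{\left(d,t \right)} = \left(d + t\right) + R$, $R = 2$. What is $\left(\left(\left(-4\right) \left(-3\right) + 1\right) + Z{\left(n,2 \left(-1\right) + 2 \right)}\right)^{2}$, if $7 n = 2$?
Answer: $\frac{1199}{7} + \frac{104 \sqrt{7}}{7} \approx 210.59$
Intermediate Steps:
$n = \frac{2}{7}$ ($n = \frac{1}{7} \cdot 2 = \frac{2}{7} \approx 0.28571$)
$U{\left(d,t \right)} = 2 + d + t$ ($U{\left(d,t \right)} = \left(d + t\right) + 2 = 2 + d + t$)
$Z{\left(a,b \right)} = \sqrt{2 + a + b}$ ($Z{\left(a,b \right)} = \sqrt{0 + \left(2 + a + b\right)} = \sqrt{2 + a + b}$)
$\left(\left(\left(-4\right) \left(-3\right) + 1\right) + Z{\left(n,2 \left(-1\right) + 2 \right)}\right)^{2} = \left(\left(\left(-4\right) \left(-3\right) + 1\right) + \sqrt{2 + \frac{2}{7} + \left(2 \left(-1\right) + 2\right)}\right)^{2} = \left(\left(12 + 1\right) + \sqrt{2 + \frac{2}{7} + \left(-2 + 2\right)}\right)^{2} = \left(13 + \sqrt{2 + \frac{2}{7} + 0}\right)^{2} = \left(13 + \sqrt{\frac{16}{7}}\right)^{2} = \left(13 + \frac{4 \sqrt{7}}{7}\right)^{2}$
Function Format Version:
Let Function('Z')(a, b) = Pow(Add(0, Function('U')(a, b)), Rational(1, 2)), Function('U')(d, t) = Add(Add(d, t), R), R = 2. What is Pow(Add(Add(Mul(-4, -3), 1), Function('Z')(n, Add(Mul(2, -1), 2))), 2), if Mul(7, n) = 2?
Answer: Add(Rational(1199, 7), Mul(Rational(104, 7), Pow(7, Rational(1, 2)))) ≈ 210.59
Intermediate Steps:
n = Rational(2, 7) (n = Mul(Rational(1, 7), 2) = Rational(2, 7) ≈ 0.28571)
Function('U')(d, t) = Add(2, d, t) (Function('U')(d, t) = Add(Add(d, t), 2) = Add(2, d, t))
Function('Z')(a, b) = Pow(Add(2, a, b), Rational(1, 2)) (Function('Z')(a, b) = Pow(Add(0, Add(2, a, b)), Rational(1, 2)) = Pow(Add(2, a, b), Rational(1, 2)))
Pow(Add(Add(Mul(-4, -3), 1), Function('Z')(n, Add(Mul(2, -1), 2))), 2) = Pow(Add(Add(Mul(-4, -3), 1), Pow(Add(2, Rational(2, 7), Add(Mul(2, -1), 2)), Rational(1, 2))), 2) = Pow(Add(Add(12, 1), Pow(Add(2, Rational(2, 7), Add(-2, 2)), Rational(1, 2))), 2) = Pow(Add(13, Pow(Add(2, Rational(2, 7), 0), Rational(1, 2))), 2) = Pow(Add(13, Pow(Rational(16, 7), Rational(1, 2))), 2) = Pow(Add(13, Mul(Rational(4, 7), Pow(7, Rational(1, 2)))), 2)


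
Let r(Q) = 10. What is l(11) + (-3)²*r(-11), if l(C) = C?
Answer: 101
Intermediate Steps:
l(11) + (-3)²*r(-11) = 11 + (-3)²*10 = 11 + 9*10 = 11 + 90 = 101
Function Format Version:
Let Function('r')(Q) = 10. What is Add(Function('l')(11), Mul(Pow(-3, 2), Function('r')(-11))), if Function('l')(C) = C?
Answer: 101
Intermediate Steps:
Add(Function('l')(11), Mul(Pow(-3, 2), Function('r')(-11))) = Add(11, Mul(Pow(-3, 2), 10)) = Add(11, Mul(9, 10)) = Add(11, 90) = 101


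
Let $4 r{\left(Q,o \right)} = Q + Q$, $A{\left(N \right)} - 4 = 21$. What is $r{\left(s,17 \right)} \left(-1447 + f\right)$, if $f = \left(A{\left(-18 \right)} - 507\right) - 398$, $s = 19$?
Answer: $- \frac{44213}{2} \approx -22107.0$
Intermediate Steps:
$A{\left(N \right)} = 25$ ($A{\left(N \right)} = 4 + 21 = 25$)
$r{\left(Q,o \right)} = \frac{Q}{2}$ ($r{\left(Q,o \right)} = \frac{Q + Q}{4} = \frac{2 Q}{4} = \frac{Q}{2}$)
$f = -880$ ($f = \left(25 - 507\right) - 398 = -482 - 398 = -880$)
$r{\left(s,17 \right)} \left(-1447 + f\right) = \frac{1}{2} \cdot 19 \left(-1447 - 880\right) = \frac{19}{2} \left(-2327\right) = - \frac{44213}{2}$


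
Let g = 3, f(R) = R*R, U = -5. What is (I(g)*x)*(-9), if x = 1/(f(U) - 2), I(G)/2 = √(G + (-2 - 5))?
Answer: -36*I/23 ≈ -1.5652*I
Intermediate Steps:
f(R) = R²
I(G) = 2*√(-7 + G) (I(G) = 2*√(G + (-2 - 5)) = 2*√(G - 7) = 2*√(-7 + G))
x = 1/23 (x = 1/((-5)² - 2) = 1/(25 - 2) = 1/23 ≈ 0.043478)
(I(g)*x)*(-9) = ((2*√(-7 + 3))*(1/23))*(-9) = ((2*√(-4))*(1/23))*(-9) = ((2*(2*I))*(1/23))*(-9) = ((4*I)*(1/23))*(-9) = (4*I/23)*(-9) = -36*I/23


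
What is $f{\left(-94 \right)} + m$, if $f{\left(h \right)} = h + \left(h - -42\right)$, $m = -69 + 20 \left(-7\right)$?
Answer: $-355$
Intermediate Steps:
$m = -209$ ($m = -69 - 140 = -209$)
$f{\left(h \right)} = 42 + 2 h$ ($f{\left(h \right)} = h + \left(h + 42\right) = h + \left(42 + h\right) = 42 + 2 h$)
$f{\left(-94 \right)} + m = \left(42 + 2 \left(-94\right)\right) - 209 = \left(42 - 188\right) - 209 = -146 - 209 = -355$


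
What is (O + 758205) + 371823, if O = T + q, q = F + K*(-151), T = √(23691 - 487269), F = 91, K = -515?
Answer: 1207884 + I*√463578 ≈ 1.2079e+6 + 680.87*I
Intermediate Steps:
T = I*√463578 (T = √(-463578) = I*√463578 ≈ 680.87*I)
q = 77856 (q = 91 - 515*(-151) = 91 + 77765 = 77856)
O = 77856 + I*√463578 (O = I*√463578 + 77856 = 77856 + I*√463578 ≈ 77856.0 + 680.87*I)
(O + 758205) + 371823 = ((77856 + I*√463578) + 758205) + 371823 = (836061 + I*√463578) + 371823 = 1207884 + I*√463578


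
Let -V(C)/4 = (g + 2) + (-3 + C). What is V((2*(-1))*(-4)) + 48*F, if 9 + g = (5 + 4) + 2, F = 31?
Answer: 1452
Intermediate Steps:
g = 2 (g = -9 + ((5 + 4) + 2) = -9 + (9 + 2) = -9 + 11 = 2)
V(C) = -4 - 4*C (V(C) = -4*((2 + 2) + (-3 + C)) = -4*(4 + (-3 + C)) = -4*(1 + C) = -4 - 4*C)
V((2*(-1))*(-4)) + 48*F = (-4 - 4*2*(-1)*(-4)) + 48*31 = (-4 - (-8)*(-4)) + 1488 = (-4 - 4*8) + 1488 = (-4 - 32) + 1488 = -36 + 1488 = 1452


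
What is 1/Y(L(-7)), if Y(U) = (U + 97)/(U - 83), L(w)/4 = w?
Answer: -37/23 ≈ -1.6087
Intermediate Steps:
L(w) = 4*w
Y(U) = (97 + U)/(-83 + U)
1/Y(L(-7)) = 1/((97 + 4*(-7))/(-83 + 4*(-7))) = 1/((97 - 28)/(-83 - 28)) = 1/(69/(-111)) = 1/(-1/111*69) = 1/(-23/37) = -37/23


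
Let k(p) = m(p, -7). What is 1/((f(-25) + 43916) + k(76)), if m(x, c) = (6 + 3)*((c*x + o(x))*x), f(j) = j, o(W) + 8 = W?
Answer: -1/273485 ≈ -3.6565e-6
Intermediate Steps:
o(W) = -8 + W
m(x, c) = 9*x*(-8 + x + c*x) (m(x, c) = (6 + 3)*((c*x + (-8 + x))*x) = 9*((-8 + x + c*x)*x) = 9*(x*(-8 + x + c*x)) = 9*x*(-8 + x + c*x))
k(p) = 9*p*(-8 - 6*p) (k(p) = 9*p*(-8 + p - 7*p) = 9*p*(-8 - 6*p))
1/((f(-25) + 43916) + k(76)) = 1/((-25 + 43916) - 18*76*(4 + 3*76)) = 1/(43891 - 18*76*(4 + 228)) = 1/(43891 - 18*76*232) = 1/(43891 - 317376) = 1/(-273485) = -1/273485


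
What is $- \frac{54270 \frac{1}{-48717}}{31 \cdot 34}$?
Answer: $\frac{3015}{2852651} \approx 0.0010569$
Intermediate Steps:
$- \frac{54270 \frac{1}{-48717}}{31 \cdot 34} = - \frac{54270 \left(- \frac{1}{48717}\right)}{1054} = - \frac{-6030}{5413 \cdot 1054} = \left(-1\right) \left(- \frac{3015}{2852651}\right) = \frac{3015}{2852651}$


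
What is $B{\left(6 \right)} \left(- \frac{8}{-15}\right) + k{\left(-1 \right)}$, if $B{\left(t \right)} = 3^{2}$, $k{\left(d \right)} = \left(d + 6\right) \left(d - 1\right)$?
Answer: $- \frac{26}{5} \approx -5.2$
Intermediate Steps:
$k{\left(d \right)} = \left(-1 + d\right) \left(6 + d\right)$ ($k{\left(d \right)} = \left(6 + d\right) \left(-1 + d\right) = \left(-1 + d\right) \left(6 + d\right)$)
$B{\left(t \right)} = 9$
$B{\left(6 \right)} \left(- \frac{8}{-15}\right) + k{\left(-1 \right)} = 9 \left(- \frac{8}{-15}\right) + \left(-6 + \left(-1\right)^{2} + 5 \left(-1\right)\right) = 9 \left(\left(-8\right) \left(- \frac{1}{15}\right)\right) - 10 = 9 \cdot \frac{8}{15} - 10 = \frac{24}{5} - 10 = - \frac{26}{5}$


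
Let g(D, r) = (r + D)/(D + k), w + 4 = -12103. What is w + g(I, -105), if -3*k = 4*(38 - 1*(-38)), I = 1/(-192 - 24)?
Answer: -264987442/21889 ≈ -12106.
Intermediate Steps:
w = -12107 (w = -4 - 12103 = -12107)
I = -1/216 (I = 1/(-216) = -1/216 ≈ -0.0046296)
k = -304/3 (k = -4*(38 - 1*(-38))/3 = -4*(38 + 38)/3 = -4*76/3 = -1/3*304 = -304/3 ≈ -101.33)
g(D, r) = (D + r)/(-304/3 + D) (g(D, r) = (r + D)/(D - 304/3) = (D + r)/(-304/3 + D))
w + g(I, -105) = -12107 + 3*(-1/216 - 105)/(-304 + 3*(-1/216)) = -12107 + 3*(-22681/216)/(-304 - 1/72) = -12107 + 3*(-22681/216)/(-21889/72) = -12107 + 3*(-72/21889)*(-22681/216) = -12107 + 22681/21889 = -264987442/21889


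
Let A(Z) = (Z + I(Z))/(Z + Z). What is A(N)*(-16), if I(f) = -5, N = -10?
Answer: -12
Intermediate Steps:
A(Z) = (-5 + Z)/(2*Z) (A(Z) = (Z - 5)/(Z + Z) = (-5 + Z)/((2*Z)) = (-5 + Z)*(1/(2*Z)) = (-5 + Z)/(2*Z))
A(N)*(-16) = ((½)*(-5 - 10)/(-10))*(-16) = ((½)*(-⅒)*(-15))*(-16) = (¾)*(-16) = -12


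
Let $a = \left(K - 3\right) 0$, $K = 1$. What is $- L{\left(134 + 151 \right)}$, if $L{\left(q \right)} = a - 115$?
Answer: $115$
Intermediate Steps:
$a = 0$ ($a = \left(1 - 3\right) 0 = \left(-2\right) 0 = 0$)
$L{\left(q \right)} = -115$ ($L{\left(q \right)} = 0 - 115 = -115$)
$- L{\left(134 + 151 \right)} = \left(-1\right) \left(-115\right) = 115$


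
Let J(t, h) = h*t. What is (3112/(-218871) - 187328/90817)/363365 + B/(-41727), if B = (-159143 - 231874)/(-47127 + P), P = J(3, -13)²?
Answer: -29320741741121754761/138836103600790666188090 ≈ -0.00021119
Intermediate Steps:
P = 1521 (P = (-13*3)² = (-39)² = 1521)
B = 11849/1382 (B = (-159143 - 231874)/(-47127 + 1521) = -391017/(-45606) = -391017*(-1/45606) = 11849/1382 ≈ 8.5738)
(3112/(-218871) - 187328/90817)/363365 + B/(-41727) = (3112/(-218871) - 187328/90817)/363365 + (11849/1382)/(-41727) = (3112*(-1/218871) - 187328*1/90817)*(1/363365) + (11849/1382)*(-1/41727) = (-3112/218871 - 187328/90817)*(1/363365) - 11849/57666714 = -41283289192/19877207607*1/363365 - 11849/57666714 = -41283289192/7222681542117555 - 11849/57666714 = -29320741741121754761/138836103600790666188090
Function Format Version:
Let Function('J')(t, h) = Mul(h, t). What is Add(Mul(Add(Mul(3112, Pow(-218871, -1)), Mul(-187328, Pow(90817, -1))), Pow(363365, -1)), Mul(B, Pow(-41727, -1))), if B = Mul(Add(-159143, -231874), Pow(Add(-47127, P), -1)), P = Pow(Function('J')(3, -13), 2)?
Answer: Rational(-29320741741121754761, 138836103600790666188090) ≈ -0.00021119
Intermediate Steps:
P = 1521 (P = Pow(Mul(-13, 3), 2) = Pow(-39, 2) = 1521)
B = Rational(11849, 1382) (B = Mul(Add(-159143, -231874), Pow(Add(-47127, 1521), -1)) = Mul(-391017, Pow(-45606, -1)) = Mul(-391017, Rational(-1, 45606)) = Rational(11849, 1382) ≈ 8.5738)
Add(Mul(Add(Mul(3112, Pow(-218871, -1)), Mul(-187328, Pow(90817, -1))), Pow(363365, -1)), Mul(B, Pow(-41727, -1))) = Add(Mul(Add(Mul(3112, Pow(-218871, -1)), Mul(-187328, Pow(90817, -1))), Pow(363365, -1)), Mul(Rational(11849, 1382), Pow(-41727, -1))) = Add(Mul(Add(Mul(3112, Rational(-1, 218871)), Mul(-187328, Rational(1, 90817))), Rational(1, 363365)), Mul(Rational(11849, 1382), Rational(-1, 41727))) = Add(Mul(Add(Rational(-3112, 218871), Rational(-187328, 90817)), Rational(1, 363365)), Rational(-11849, 57666714)) = Add(Mul(Rational(-41283289192, 19877207607), Rational(1, 363365)), Rational(-11849, 57666714)) = Add(Rational(-41283289192, 7222681542117555), Rational(-11849, 57666714)) = Rational(-29320741741121754761, 138836103600790666188090)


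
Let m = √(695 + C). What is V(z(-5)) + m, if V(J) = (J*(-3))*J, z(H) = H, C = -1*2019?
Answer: -75 + 2*I*√331 ≈ -75.0 + 36.387*I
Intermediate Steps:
C = -2019
V(J) = -3*J² (V(J) = (-3*J)*J = -3*J²)
m = 2*I*√331 (m = √(695 - 2019) = √(-1324) = 2*I*√331 ≈ 36.387*I)
V(z(-5)) + m = -3*(-5)² + 2*I*√331 = -3*25 + 2*I*√331 = -75 + 2*I*√331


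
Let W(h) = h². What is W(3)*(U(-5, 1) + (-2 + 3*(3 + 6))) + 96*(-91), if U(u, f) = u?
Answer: -8556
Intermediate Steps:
W(3)*(U(-5, 1) + (-2 + 3*(3 + 6))) + 96*(-91) = 3²*(-5 + (-2 + 3*(3 + 6))) + 96*(-91) = 9*(-5 + (-2 + 3*9)) - 8736 = 9*(-5 + (-2 + 27)) - 8736 = 9*(-5 + 25) - 8736 = 9*20 - 8736 = 180 - 8736 = -8556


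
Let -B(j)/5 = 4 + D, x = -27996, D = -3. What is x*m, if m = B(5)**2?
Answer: -699900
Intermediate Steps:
B(j) = -5 (B(j) = -5*(4 - 3) = -5*1 = -5)
m = 25 (m = (-5)**2 = 25)
x*m = -27996*25 = -699900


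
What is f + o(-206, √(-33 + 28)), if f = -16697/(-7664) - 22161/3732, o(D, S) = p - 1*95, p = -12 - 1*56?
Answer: -397471877/2383504 ≈ -166.76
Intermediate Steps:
p = -68 (p = -12 - 56 = -68)
o(D, S) = -163 (o(D, S) = -68 - 1*95 = -68 - 95 = -163)
f = -8960725/2383504 (f = -16697*(-1/7664) - 22161*1/3732 = 16697/7664 - 7387/1244 = -8960725/2383504 ≈ -3.7595)
f + o(-206, √(-33 + 28)) = -8960725/2383504 - 163 = -397471877/2383504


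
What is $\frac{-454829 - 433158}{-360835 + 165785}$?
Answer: $\frac{887987}{195050} \approx 4.5526$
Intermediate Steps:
$\frac{-454829 - 433158}{-360835 + 165785} = - \frac{887987}{-195050} = \left(-887987\right) \left(- \frac{1}{195050}\right) = \frac{887987}{195050}$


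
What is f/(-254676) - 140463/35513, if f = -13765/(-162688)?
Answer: -5819765914724189/1471400508102144 ≈ -3.9553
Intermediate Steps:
f = 13765/162688 (f = -13765*(-1/162688) = 13765/162688 ≈ 0.084610)
f/(-254676) - 140463/35513 = (13765/162688)/(-254676) - 140463/35513 = (13765/162688)*(-1/254676) - 140463*1/35513 = -13765/41432729088 - 140463/35513 = -5819765914724189/1471400508102144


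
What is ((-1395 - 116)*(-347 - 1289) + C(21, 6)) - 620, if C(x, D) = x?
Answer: 2471397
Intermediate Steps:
((-1395 - 116)*(-347 - 1289) + C(21, 6)) - 620 = ((-1395 - 116)*(-347 - 1289) + 21) - 620 = (-1511*(-1636) + 21) - 620 = (2471996 + 21) - 620 = 2472017 - 620 = 2471397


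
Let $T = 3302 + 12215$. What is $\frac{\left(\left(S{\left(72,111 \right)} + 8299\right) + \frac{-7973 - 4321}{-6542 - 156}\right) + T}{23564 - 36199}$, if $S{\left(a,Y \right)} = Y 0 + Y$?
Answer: $- \frac{16027534}{8462923} \approx -1.8939$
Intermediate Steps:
$T = 15517$
$S{\left(a,Y \right)} = Y$ ($S{\left(a,Y \right)} = 0 + Y = Y$)
$\frac{\left(\left(S{\left(72,111 \right)} + 8299\right) + \frac{-7973 - 4321}{-6542 - 156}\right) + T}{23564 - 36199} = \frac{\left(\left(111 + 8299\right) + \frac{-7973 - 4321}{-6542 - 156}\right) + 15517}{23564 - 36199} = \frac{\left(8410 - \frac{12294}{-6698}\right) + 15517}{-12635} = \left(\left(8410 - - \frac{6147}{3349}\right) + 15517\right) \left(- \frac{1}{12635}\right) = \left(\left(8410 + \frac{6147}{3349}\right) + 15517\right) \left(- \frac{1}{12635}\right) = \left(\frac{28171237}{3349} + 15517\right) \left(- \frac{1}{12635}\right) = \frac{80137670}{3349} \left(- \frac{1}{12635}\right) = - \frac{16027534}{8462923}$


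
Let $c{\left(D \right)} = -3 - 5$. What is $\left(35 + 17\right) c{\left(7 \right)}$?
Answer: $-416$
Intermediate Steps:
$c{\left(D \right)} = -8$ ($c{\left(D \right)} = -3 - 5 = -8$)
$\left(35 + 17\right) c{\left(7 \right)} = \left(35 + 17\right) \left(-8\right) = 52 \left(-8\right) = -416$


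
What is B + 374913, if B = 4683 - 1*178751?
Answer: 200845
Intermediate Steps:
B = -174068 (B = 4683 - 178751 = -174068)
B + 374913 = -174068 + 374913 = 200845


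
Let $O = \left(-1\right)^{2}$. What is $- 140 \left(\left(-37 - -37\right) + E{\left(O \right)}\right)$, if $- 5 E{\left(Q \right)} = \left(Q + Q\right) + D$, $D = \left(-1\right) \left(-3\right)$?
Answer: $140$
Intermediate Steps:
$O = 1$
$D = 3$
$E{\left(Q \right)} = - \frac{3}{5} - \frac{2 Q}{5}$ ($E{\left(Q \right)} = - \frac{\left(Q + Q\right) + 3}{5} = - \frac{2 Q + 3}{5} = - \frac{3 + 2 Q}{5} = - \frac{3}{5} - \frac{2 Q}{5}$)
$- 140 \left(\left(-37 - -37\right) + E{\left(O \right)}\right) = - 140 \left(\left(-37 - -37\right) - 1\right) = - 140 \left(\left(-37 + 37\right) - 1\right) = - 140 \left(0 - 1\right) = \left(-140\right) \left(-1\right) = 140$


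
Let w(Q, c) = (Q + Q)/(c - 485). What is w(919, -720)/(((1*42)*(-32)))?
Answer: 919/809760 ≈ 0.0011349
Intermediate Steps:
w(Q, c) = 2*Q/(-485 + c) (w(Q, c) = (2*Q)/(-485 + c) = 2*Q/(-485 + c))
w(919, -720)/(((1*42)*(-32))) = (2*919/(-485 - 720))/(((1*42)*(-32))) = (2*919/(-1205))/((42*(-32))) = (2*919*(-1/1205))/(-1344) = -1838/1205*(-1/1344) = 919/809760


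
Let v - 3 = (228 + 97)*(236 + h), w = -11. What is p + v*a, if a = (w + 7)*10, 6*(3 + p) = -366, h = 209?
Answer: -5785184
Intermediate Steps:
p = -64 (p = -3 + (1/6)*(-366) = -3 - 61 = -64)
v = 144628 (v = 3 + (228 + 97)*(236 + 209) = 3 + 325*445 = 3 + 144625 = 144628)
a = -40 (a = (-11 + 7)*10 = -4*10 = -40)
p + v*a = -64 + 144628*(-40) = -64 - 5785120 = -5785184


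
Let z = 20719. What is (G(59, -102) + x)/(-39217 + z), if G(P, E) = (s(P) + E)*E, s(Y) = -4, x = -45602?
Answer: 17395/9249 ≈ 1.8807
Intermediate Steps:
G(P, E) = E*(-4 + E) (G(P, E) = (-4 + E)*E = E*(-4 + E))
(G(59, -102) + x)/(-39217 + z) = (-102*(-4 - 102) - 45602)/(-39217 + 20719) = (-102*(-106) - 45602)/(-18498) = (10812 - 45602)*(-1/18498) = -34790*(-1/18498) = 17395/9249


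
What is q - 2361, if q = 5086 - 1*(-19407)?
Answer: 22132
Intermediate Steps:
q = 24493 (q = 5086 + 19407 = 24493)
q - 2361 = 24493 - 2361 = 22132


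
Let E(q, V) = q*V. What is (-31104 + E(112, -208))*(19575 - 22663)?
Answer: 167987200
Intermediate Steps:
E(q, V) = V*q
(-31104 + E(112, -208))*(19575 - 22663) = (-31104 - 208*112)*(19575 - 22663) = (-31104 - 23296)*(-3088) = -54400*(-3088) = 167987200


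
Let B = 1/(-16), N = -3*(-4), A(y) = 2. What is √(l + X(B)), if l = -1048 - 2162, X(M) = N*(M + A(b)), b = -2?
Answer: I*√12747/2 ≈ 56.451*I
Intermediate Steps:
N = 12
B = -1/16 ≈ -0.062500
X(M) = 24 + 12*M (X(M) = 12*(M + 2) = 12*(2 + M) = 24 + 12*M)
l = -3210
√(l + X(B)) = √(-3210 + (24 + 12*(-1/16))) = √(-3210 + (24 - ¾)) = √(-3210 + 93/4) = √(-12747/4) = I*√12747/2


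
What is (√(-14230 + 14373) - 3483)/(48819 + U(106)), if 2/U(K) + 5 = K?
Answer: -351783/4930721 + 101*√143/4930721 ≈ -0.071100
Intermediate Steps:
U(K) = 2/(-5 + K)
(√(-14230 + 14373) - 3483)/(48819 + U(106)) = (√(-14230 + 14373) - 3483)/(48819 + 2/(-5 + 106)) = (√143 - 3483)/(48819 + 2/101) = (-3483 + √143)/(48819 + 2*(1/101)) = (-3483 + √143)/(48819 + 2/101) = (-3483 + √143)/(4930721/101) = (-3483 + √143)*(101/4930721) = -351783/4930721 + 101*√143/4930721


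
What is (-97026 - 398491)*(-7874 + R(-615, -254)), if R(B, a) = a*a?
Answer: -28067073914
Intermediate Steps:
R(B, a) = a²
(-97026 - 398491)*(-7874 + R(-615, -254)) = (-97026 - 398491)*(-7874 + (-254)²) = -495517*(-7874 + 64516) = -495517*56642 = -28067073914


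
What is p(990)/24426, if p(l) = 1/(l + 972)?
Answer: 1/47923812 ≈ 2.0866e-8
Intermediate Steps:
p(l) = 1/(972 + l)
p(990)/24426 = 1/((972 + 990)*24426) = (1/24426)/1962 = (1/1962)*(1/24426) = 1/47923812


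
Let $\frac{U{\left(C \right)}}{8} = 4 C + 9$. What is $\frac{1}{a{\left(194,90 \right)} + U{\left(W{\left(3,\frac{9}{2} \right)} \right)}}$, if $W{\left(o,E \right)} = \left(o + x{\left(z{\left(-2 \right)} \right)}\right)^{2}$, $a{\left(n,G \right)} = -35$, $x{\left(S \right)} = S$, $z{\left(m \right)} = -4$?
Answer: $\frac{1}{69} \approx 0.014493$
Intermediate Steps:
$W{\left(o,E \right)} = \left(-4 + o\right)^{2}$ ($W{\left(o,E \right)} = \left(o - 4\right)^{2} = \left(-4 + o\right)^{2}$)
$U{\left(C \right)} = 72 + 32 C$ ($U{\left(C \right)} = 8 \left(4 C + 9\right) = 8 \left(9 + 4 C\right) = 72 + 32 C$)
$\frac{1}{a{\left(194,90 \right)} + U{\left(W{\left(3,\frac{9}{2} \right)} \right)}} = \frac{1}{-35 + \left(72 + 32 \left(-4 + 3\right)^{2}\right)} = \frac{1}{-35 + \left(72 + 32 \left(-1\right)^{2}\right)} = \frac{1}{-35 + \left(72 + 32 \cdot 1\right)} = \frac{1}{-35 + \left(72 + 32\right)} = \frac{1}{-35 + 104} = \frac{1}{69}$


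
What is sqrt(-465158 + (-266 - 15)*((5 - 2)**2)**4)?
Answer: I*sqrt(2308799) ≈ 1519.5*I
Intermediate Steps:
sqrt(-465158 + (-266 - 15)*((5 - 2)**2)**4) = sqrt(-465158 - 281*(3**2)**4) = sqrt(-465158 - 281*9**4) = sqrt(-465158 - 281*6561) = sqrt(-465158 - 1843641) = sqrt(-2308799) = I*sqrt(2308799)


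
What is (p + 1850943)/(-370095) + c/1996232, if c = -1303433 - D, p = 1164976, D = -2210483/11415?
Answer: -1237157012336741/140555840458110 ≈ -8.8019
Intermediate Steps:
D = -2210483/11415 (D = -2210483*1/11415 = -2210483/11415 ≈ -193.65)
c = -14876477212/11415 (c = -1303433 - 1*(-2210483/11415) = -1303433 + 2210483/11415 = -14876477212/11415 ≈ -1.3032e+6)
(p + 1850943)/(-370095) + c/1996232 = (1164976 + 1850943)/(-370095) - 14876477212/11415/1996232 = 3015919*(-1/370095) - 14876477212/11415*1/1996232 = -3015919/370095 - 3719119303/5696747070 = -1237157012336741/140555840458110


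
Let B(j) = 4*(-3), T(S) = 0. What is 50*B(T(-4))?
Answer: -600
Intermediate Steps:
B(j) = -12
50*B(T(-4)) = 50*(-12) = -600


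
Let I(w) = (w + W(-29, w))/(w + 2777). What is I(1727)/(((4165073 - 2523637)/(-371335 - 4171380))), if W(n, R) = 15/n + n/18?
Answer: -4090183359845/3859160482368 ≈ -1.0599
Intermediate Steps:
W(n, R) = 15/n + n/18 (W(n, R) = 15/n + n*(1/18) = 15/n + n/18)
I(w) = (-1111/522 + w)/(2777 + w) (I(w) = (w + (15/(-29) + (1/18)*(-29)))/(w + 2777) = (w + (15*(-1/29) - 29/18))/(2777 + w) = (w + (-15/29 - 29/18))/(2777 + w) = (w - 1111/522)/(2777 + w) = (-1111/522 + w)/(2777 + w))
I(1727)/(((4165073 - 2523637)/(-371335 - 4171380))) = ((-1111/522 + 1727)/(2777 + 1727))/(((4165073 - 2523637)/(-371335 - 4171380))) = ((900383/522)/4504)/((1641436/(-4542715))) = ((1/4504)*(900383/522))/((1641436*(-1/4542715))) = 900383/(2351088*(-1641436/4542715)) = (900383/2351088)*(-4542715/1641436) = -4090183359845/3859160482368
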